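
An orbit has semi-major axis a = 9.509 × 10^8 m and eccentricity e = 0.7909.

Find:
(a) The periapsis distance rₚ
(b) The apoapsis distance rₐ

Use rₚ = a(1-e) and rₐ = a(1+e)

(a) rₚ = a(1 − e) = 9.509e+08 · (1 − 0.7909) = 9.509e+08 · 0.2091 ≈ 1.988e+08 m = 1.988 × 10^8 m.
(b) rₐ = a(1 + e) = 9.509e+08 · (1 + 0.7909) = 9.509e+08 · 1.7909 ≈ 1.703e+09 m = 1.703 × 10^9 m.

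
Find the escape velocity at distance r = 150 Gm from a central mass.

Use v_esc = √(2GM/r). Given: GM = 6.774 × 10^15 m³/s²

Convert to SI: r = 150 Gm = 1.5e+11 m.
Escape velocity comes from setting total energy to zero: ½v² − GM/r = 0 ⇒ v_esc = √(2GM / r).
v_esc = √(2 · 6.774e+15 / 1.5e+11) m/s ≈ 300.5 m/s = 300.5 m/s.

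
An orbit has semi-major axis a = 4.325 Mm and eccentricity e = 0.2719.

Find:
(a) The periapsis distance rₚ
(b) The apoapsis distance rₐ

Convert to SI: a = 4.325 Mm = 4.325e+06 m.
(a) rₚ = a(1 − e) = 4.325e+06 · (1 − 0.2719) = 4.325e+06 · 0.7281 ≈ 3.149e+06 m = 3.149 Mm.
(b) rₐ = a(1 + e) = 4.325e+06 · (1 + 0.2719) = 4.325e+06 · 1.2719 ≈ 5.501e+06 m = 5.501 Mm.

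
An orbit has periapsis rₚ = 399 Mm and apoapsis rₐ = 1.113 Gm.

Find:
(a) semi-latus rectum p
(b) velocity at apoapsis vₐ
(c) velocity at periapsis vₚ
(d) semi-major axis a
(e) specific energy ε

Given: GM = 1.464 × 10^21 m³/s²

Convert to SI: rₚ = 399 Mm = 3.99e+08 m; rₐ = 1.113 Gm = 1.113e+09 m.
(a) From a = (rₚ + rₐ)/2 = 7.56e+08 m and e = (rₐ − rₚ)/(rₐ + rₚ) = 0.472222, p = a(1 − e²) = 7.56e+08 · (1 − (0.472222)²) ≈ 5.874e+08 m
(b) With a = (rₚ + rₐ)/2 = 7.56e+08 m, vₐ = √(GM (2/rₐ − 1/a)) = √(1.464e+21 · (2/1.113e+09 − 1/7.56e+08)) m/s ≈ 8.332e+05 m/s
(c) With a = (rₚ + rₐ)/2 = 7.56e+08 m, vₚ = √(GM (2/rₚ − 1/a)) = √(1.464e+21 · (2/3.99e+08 − 1/7.56e+08)) m/s ≈ 2.324e+06 m/s
(d) a = (rₚ + rₐ)/2 = (3.99e+08 + 1.113e+09)/2 ≈ 7.56e+08 m
(e) With a = (rₚ + rₐ)/2 = 7.56e+08 m, ε = −GM/(2a) = −1.464e+21/(2 · 7.56e+08) J/kg ≈ -9.683e+11 J/kg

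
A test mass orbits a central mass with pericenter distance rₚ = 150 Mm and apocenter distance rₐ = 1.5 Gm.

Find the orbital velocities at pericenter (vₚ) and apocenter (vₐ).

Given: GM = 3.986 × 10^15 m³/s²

Convert to SI: rₚ = 150 Mm = 1.5e+08 m; rₐ = 1.5 Gm = 1.5e+09 m.
Use the vis-viva equation v² = GM(2/r − 1/a) with a = (rₚ + rₐ)/2 = (1.5e+08 + 1.5e+09)/2 = 8.25e+08 m.
vₚ = √(GM · (2/rₚ − 1/a)) = √(3.986e+15 · (2/1.5e+08 − 1/8.25e+08)) m/s ≈ 6951 m/s = 6.951 km/s.
vₐ = √(GM · (2/rₐ − 1/a)) = √(3.986e+15 · (2/1.5e+09 − 1/8.25e+08)) m/s ≈ 695.1 m/s = 695.1 m/s.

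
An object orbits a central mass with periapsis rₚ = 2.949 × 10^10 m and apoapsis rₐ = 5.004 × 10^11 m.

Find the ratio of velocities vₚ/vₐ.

Conservation of angular momentum gives rₚvₚ = rₐvₐ, so vₚ/vₐ = rₐ/rₚ.
vₚ/vₐ = 5.004e+11 / 2.949e+10 ≈ 16.97.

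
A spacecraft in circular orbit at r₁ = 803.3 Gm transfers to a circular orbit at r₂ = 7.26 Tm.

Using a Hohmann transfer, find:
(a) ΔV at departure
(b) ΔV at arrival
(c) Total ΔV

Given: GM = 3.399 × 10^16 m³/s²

Convert to SI: r₁ = 803.3 Gm = 8.033e+11 m; r₂ = 7.26 Tm = 7.26e+12 m.
Transfer semi-major axis: a_t = (r₁ + r₂)/2 = (8.033e+11 + 7.26e+12)/2 = 4.03165e+12 m.
Circular speeds: v₁ = √(GM/r₁) = 205.701 m/s, v₂ = √(GM/r₂) = 68.4238 m/s.
Transfer speeds (vis-viva v² = GM(2/r − 1/a_t)): v₁ᵗ = 276.035 m/s, v₂ᵗ = 30.5425 m/s.
(a) ΔV₁ = |v₁ᵗ − v₁| ≈ 70.33 m/s = 70.33 m/s.
(b) ΔV₂ = |v₂ − v₂ᵗ| ≈ 37.88 m/s = 37.88 m/s.
(c) ΔV_total = ΔV₁ + ΔV₂ ≈ 108.2 m/s = 108.2 m/s.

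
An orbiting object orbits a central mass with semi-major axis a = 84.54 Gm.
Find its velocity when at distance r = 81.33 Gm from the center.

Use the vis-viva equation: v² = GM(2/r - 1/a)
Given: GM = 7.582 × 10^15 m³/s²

Convert to SI: a = 84.54 Gm = 8.454e+10 m; r = 81.33 Gm = 8.133e+10 m.
Vis-viva: v = √(GM · (2/r − 1/a)).
2/r − 1/a = 2/8.133e+10 − 1/8.454e+10 = 1.27625e-11 m⁻¹.
v = √(7.582e+15 · 1.27625e-11) m/s ≈ 311.1 m/s = 311.1 m/s.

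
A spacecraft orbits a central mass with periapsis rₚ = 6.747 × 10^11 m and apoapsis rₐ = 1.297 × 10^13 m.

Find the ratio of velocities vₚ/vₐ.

Conservation of angular momentum gives rₚvₚ = rₐvₐ, so vₚ/vₐ = rₐ/rₚ.
vₚ/vₐ = 1.297e+13 / 6.747e+11 ≈ 19.22.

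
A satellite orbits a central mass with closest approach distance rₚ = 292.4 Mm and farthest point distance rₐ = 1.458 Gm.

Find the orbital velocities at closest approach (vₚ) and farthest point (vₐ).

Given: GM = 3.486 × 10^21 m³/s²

Convert to SI: rₚ = 292.4 Mm = 2.924e+08 m; rₐ = 1.458 Gm = 1.458e+09 m.
Use the vis-viva equation v² = GM(2/r − 1/a) with a = (rₚ + rₐ)/2 = (2.924e+08 + 1.458e+09)/2 = 8.752e+08 m.
vₚ = √(GM · (2/rₚ − 1/a)) = √(3.486e+21 · (2/2.924e+08 − 1/8.752e+08)) m/s ≈ 4.457e+06 m/s = 4457 km/s.
vₐ = √(GM · (2/rₐ − 1/a)) = √(3.486e+21 · (2/1.458e+09 − 1/8.752e+08)) m/s ≈ 8.938e+05 m/s = 893.8 km/s.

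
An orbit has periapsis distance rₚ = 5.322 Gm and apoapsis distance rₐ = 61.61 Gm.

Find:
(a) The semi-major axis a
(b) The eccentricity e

Convert to SI: rₚ = 5.322 Gm = 5.322e+09 m; rₐ = 61.61 Gm = 6.161e+10 m.
(a) a = (rₚ + rₐ) / 2 = (5.322e+09 + 6.161e+10) / 2 ≈ 3.347e+10 m = 33.47 Gm.
(b) e = (rₐ − rₚ) / (rₐ + rₚ) = (6.161e+10 − 5.322e+09) / (6.161e+10 + 5.322e+09) ≈ 0.841.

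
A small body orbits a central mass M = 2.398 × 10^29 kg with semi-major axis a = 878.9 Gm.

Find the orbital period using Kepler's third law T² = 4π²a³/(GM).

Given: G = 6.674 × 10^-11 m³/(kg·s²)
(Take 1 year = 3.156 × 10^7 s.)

Convert to SI: a = 878.9 Gm = 8.789e+11 m.
GM = G · M = 6.674e-11 · 2.398e+29 = 1.60043e+19 m³/s².
Kepler's third law: T = 2π √(a³ / GM).
Substituting a = 8.789e+11 m and GM = 1.60043e+19 m³/s²:
T = 2π √((8.789e+11)³ / 1.60043e+19) s
T ≈ 1.294e+09 s = 41 years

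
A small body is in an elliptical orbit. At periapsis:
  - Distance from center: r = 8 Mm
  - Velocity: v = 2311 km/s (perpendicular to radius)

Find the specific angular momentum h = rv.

Convert to SI: r = 8 Mm = 8e+06 m; v = 2311 km/s = 2.311e+06 m/s.
With v perpendicular to r, h = r · v.
h = 8e+06 · 2.311e+06 m²/s ≈ 1.849e+13 m²/s.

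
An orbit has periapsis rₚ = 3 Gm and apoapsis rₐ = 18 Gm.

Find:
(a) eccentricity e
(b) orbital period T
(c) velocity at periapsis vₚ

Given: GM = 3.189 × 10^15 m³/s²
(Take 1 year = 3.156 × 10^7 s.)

Convert to SI: rₚ = 3 Gm = 3e+09 m; rₐ = 18 Gm = 1.8e+10 m.
(a) e = (rₐ − rₚ)/(rₐ + rₚ) = (1.8e+10 − 3e+09)/(1.8e+10 + 3e+09) ≈ 0.7143
(b) With a = (rₚ + rₐ)/2 = 1.05e+10 m, T = 2π √(a³/GM) = 2π √((1.05e+10)³/3.189e+15) s ≈ 1.197e+08 s
(c) With a = (rₚ + rₐ)/2 = 1.05e+10 m, vₚ = √(GM (2/rₚ − 1/a)) = √(3.189e+15 · (2/3e+09 − 1/1.05e+10)) m/s ≈ 1350 m/s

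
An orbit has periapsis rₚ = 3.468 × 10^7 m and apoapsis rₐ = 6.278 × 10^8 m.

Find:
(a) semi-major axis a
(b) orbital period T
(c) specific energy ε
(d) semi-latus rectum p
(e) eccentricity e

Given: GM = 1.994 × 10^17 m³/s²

(a) a = (rₚ + rₐ)/2 = (3.468e+07 + 6.278e+08)/2 ≈ 3.312e+08 m
(b) With a = (rₚ + rₐ)/2 = 3.3124e+08 m, T = 2π √(a³/GM) = 2π √((3.3124e+08)³/1.994e+17) s ≈ 8.483e+04 s
(c) With a = (rₚ + rₐ)/2 = 3.3124e+08 m, ε = −GM/(2a) = −1.994e+17/(2 · 3.3124e+08) J/kg ≈ -3.01e+08 J/kg
(d) From a = (rₚ + rₐ)/2 = 3.3124e+08 m and e = (rₐ − rₚ)/(rₐ + rₚ) = 0.895302, p = a(1 − e²) = 3.3124e+08 · (1 − (0.895302)²) ≈ 6.573e+07 m
(e) e = (rₐ − rₚ)/(rₐ + rₚ) = (6.278e+08 − 3.468e+07)/(6.278e+08 + 3.468e+07) ≈ 0.8953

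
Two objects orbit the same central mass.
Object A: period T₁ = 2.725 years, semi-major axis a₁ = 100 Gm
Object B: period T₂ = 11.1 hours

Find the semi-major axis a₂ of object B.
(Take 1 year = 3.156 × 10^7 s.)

Convert to SI: T₁ = 2.725 years = 8.6001e+07 s; a₁ = 100 Gm = 1e+11 m; T₂ = 11.1 hours = 39960 s.
Kepler's third law: (T₁/T₂)² = (a₁/a₂)³ ⇒ a₂ = a₁ · (T₂/T₁)^(2/3).
T₂/T₁ = 39960 / 8.6001e+07 = 0.000464646.
a₂ = 1e+11 · (0.000464646)^(2/3) m ≈ 5.999e+08 m = 599.9 Mm.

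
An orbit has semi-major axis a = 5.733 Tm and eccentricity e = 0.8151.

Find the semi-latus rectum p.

Convert to SI: a = 5.733 Tm = 5.733e+12 m.
p = a (1 − e²).
p = 5.733e+12 · (1 − (0.8151)²) = 5.733e+12 · 0.335612 ≈ 1.924e+12 m = 1.924 Tm.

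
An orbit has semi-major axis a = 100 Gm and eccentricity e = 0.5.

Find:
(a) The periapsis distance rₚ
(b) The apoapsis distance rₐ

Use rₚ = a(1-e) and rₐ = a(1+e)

Convert to SI: a = 100 Gm = 1e+11 m.
(a) rₚ = a(1 − e) = 1e+11 · (1 − 0.5) = 1e+11 · 0.5 ≈ 5e+10 m = 50 Gm.
(b) rₐ = a(1 + e) = 1e+11 · (1 + 0.5) = 1e+11 · 1.5 ≈ 1.5e+11 m = 150 Gm.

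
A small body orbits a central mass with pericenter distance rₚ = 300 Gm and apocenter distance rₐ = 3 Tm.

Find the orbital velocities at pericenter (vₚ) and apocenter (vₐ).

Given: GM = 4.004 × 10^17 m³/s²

Convert to SI: rₚ = 300 Gm = 3e+11 m; rₐ = 3 Tm = 3e+12 m.
Use the vis-viva equation v² = GM(2/r − 1/a) with a = (rₚ + rₐ)/2 = (3e+11 + 3e+12)/2 = 1.65e+12 m.
vₚ = √(GM · (2/rₚ − 1/a)) = √(4.004e+17 · (2/3e+11 − 1/1.65e+12)) m/s ≈ 1558 m/s = 1.558 km/s.
vₐ = √(GM · (2/rₐ − 1/a)) = √(4.004e+17 · (2/3e+12 − 1/1.65e+12)) m/s ≈ 155.8 m/s = 155.8 m/s.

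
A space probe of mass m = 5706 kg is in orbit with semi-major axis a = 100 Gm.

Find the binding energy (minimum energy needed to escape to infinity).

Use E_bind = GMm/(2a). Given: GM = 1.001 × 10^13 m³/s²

Convert to SI: a = 100 Gm = 1e+11 m.
Total orbital energy is E = −GMm/(2a); binding energy is E_bind = −E = GMm/(2a).
E_bind = 1.001e+13 · 5706 / (2 · 1e+11) J ≈ 2.856e+05 J = 285.6 kJ.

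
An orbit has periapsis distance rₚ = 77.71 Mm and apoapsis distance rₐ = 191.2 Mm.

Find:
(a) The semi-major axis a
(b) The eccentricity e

Convert to SI: rₚ = 77.71 Mm = 7.771e+07 m; rₐ = 191.2 Mm = 1.912e+08 m.
(a) a = (rₚ + rₐ) / 2 = (7.771e+07 + 1.912e+08) / 2 ≈ 1.345e+08 m = 134.5 Mm.
(b) e = (rₐ − rₚ) / (rₐ + rₚ) = (1.912e+08 − 7.771e+07) / (1.912e+08 + 7.771e+07) ≈ 0.422.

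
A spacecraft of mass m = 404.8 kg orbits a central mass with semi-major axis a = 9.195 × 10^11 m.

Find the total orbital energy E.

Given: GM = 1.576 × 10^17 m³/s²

E = −GMm / (2a).
E = −1.576e+17 · 404.8 / (2 · 9.195e+11) J ≈ -3.469e+07 J = -34.69 MJ.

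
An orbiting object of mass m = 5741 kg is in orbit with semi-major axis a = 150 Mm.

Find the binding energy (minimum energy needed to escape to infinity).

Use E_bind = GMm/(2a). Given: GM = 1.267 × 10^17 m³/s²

Convert to SI: a = 150 Mm = 1.5e+08 m.
Total orbital energy is E = −GMm/(2a); binding energy is E_bind = −E = GMm/(2a).
E_bind = 1.267e+17 · 5741 / (2 · 1.5e+08) J ≈ 2.425e+12 J = 2.425 TJ.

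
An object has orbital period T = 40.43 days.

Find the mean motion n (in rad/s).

Convert to SI: T = 40.43 days = 3.49315e+06 s.
n = 2π / T.
n = 2π / 3.49315e+06 s ≈ 1.799e-06 rad/s.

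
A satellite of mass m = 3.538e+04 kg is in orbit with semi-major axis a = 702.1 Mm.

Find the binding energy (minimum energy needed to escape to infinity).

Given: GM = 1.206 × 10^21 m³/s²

Convert to SI: a = 702.1 Mm = 7.021e+08 m.
Total orbital energy is E = −GMm/(2a); binding energy is E_bind = −E = GMm/(2a).
E_bind = 1.206e+21 · 3.538e+04 / (2 · 7.021e+08) J ≈ 3.039e+16 J = 30.39 PJ.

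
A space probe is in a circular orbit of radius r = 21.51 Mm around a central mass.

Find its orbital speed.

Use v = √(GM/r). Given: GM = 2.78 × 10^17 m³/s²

Convert to SI: r = 21.51 Mm = 2.151e+07 m.
For a circular orbit, gravity supplies the centripetal force, so v = √(GM / r).
v = √(2.78e+17 / 2.151e+07) m/s ≈ 1.137e+05 m/s = 113.7 km/s.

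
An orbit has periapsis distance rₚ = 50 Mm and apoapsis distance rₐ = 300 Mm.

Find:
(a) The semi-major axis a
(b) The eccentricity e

Convert to SI: rₚ = 50 Mm = 5e+07 m; rₐ = 300 Mm = 3e+08 m.
(a) a = (rₚ + rₐ) / 2 = (5e+07 + 3e+08) / 2 ≈ 1.75e+08 m = 175 Mm.
(b) e = (rₐ − rₚ) / (rₐ + rₚ) = (3e+08 − 5e+07) / (3e+08 + 5e+07) ≈ 0.7143.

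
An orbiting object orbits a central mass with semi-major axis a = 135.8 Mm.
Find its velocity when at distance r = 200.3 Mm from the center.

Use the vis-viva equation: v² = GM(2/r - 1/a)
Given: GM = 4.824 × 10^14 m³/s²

Convert to SI: a = 135.8 Mm = 1.358e+08 m; r = 200.3 Mm = 2.003e+08 m.
Vis-viva: v = √(GM · (2/r − 1/a)).
2/r − 1/a = 2/2.003e+08 − 1/1.358e+08 = 2.62125e-09 m⁻¹.
v = √(4.824e+14 · 2.62125e-09) m/s ≈ 1124 m/s = 1.124 km/s.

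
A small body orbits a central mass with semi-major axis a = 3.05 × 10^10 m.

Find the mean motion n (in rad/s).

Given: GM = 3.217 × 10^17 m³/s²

n = √(GM / a³).
n = √(3.217e+17 / (3.05e+10)³) rad/s ≈ 1.065e-07 rad/s.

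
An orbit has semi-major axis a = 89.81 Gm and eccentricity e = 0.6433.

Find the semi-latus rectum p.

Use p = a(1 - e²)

Convert to SI: a = 89.81 Gm = 8.981e+10 m.
p = a (1 − e²).
p = 8.981e+10 · (1 − (0.6433)²) = 8.981e+10 · 0.586165 ≈ 5.264e+10 m = 52.64 Gm.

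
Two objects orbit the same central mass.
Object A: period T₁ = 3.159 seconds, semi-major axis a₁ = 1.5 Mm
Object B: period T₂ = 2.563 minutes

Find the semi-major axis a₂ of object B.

Convert to SI: a₁ = 1.5 Mm = 1.5e+06 m; T₂ = 2.563 minutes = 153.78 s.
Kepler's third law: (T₁/T₂)² = (a₁/a₂)³ ⇒ a₂ = a₁ · (T₂/T₁)^(2/3).
T₂/T₁ = 153.78 / 3.159 = 48.68.
a₂ = 1.5e+06 · (48.68)^(2/3) m ≈ 2e+07 m = 20 Mm.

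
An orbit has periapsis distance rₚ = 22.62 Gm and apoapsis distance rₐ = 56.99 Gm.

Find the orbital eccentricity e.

Convert to SI: rₚ = 22.62 Gm = 2.262e+10 m; rₐ = 56.99 Gm = 5.699e+10 m.
e = (rₐ − rₚ) / (rₐ + rₚ).
e = (5.699e+10 − 2.262e+10) / (5.699e+10 + 2.262e+10) = 3.437e+10 / 7.961e+10 ≈ 0.4317.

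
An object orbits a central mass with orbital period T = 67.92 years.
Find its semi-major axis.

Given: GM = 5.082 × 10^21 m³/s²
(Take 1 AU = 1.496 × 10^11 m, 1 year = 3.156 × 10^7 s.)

Convert to SI: T = 67.92 years = 2.14356e+09 s.
Invert Kepler's third law: a = (GM · T² / (4π²))^(1/3).
Substituting T = 2.14356e+09 s and GM = 5.082e+21 m³/s²:
a = (5.082e+21 · (2.14356e+09)² / (4π²))^(1/3) m
a ≈ 8.394e+12 m = 56.11 AU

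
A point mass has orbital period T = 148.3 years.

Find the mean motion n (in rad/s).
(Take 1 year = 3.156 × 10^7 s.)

Convert to SI: T = 148.3 years = 4.68035e+09 s.
n = 2π / T.
n = 2π / 4.68035e+09 s ≈ 1.342e-09 rad/s.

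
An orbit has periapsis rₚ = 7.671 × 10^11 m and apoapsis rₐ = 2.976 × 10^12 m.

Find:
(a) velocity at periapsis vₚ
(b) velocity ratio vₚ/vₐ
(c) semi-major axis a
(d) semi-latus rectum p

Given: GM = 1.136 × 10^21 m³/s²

(a) With a = (rₚ + rₐ)/2 = 1.87155e+12 m, vₚ = √(GM (2/rₚ − 1/a)) = √(1.136e+21 · (2/7.671e+11 − 1/1.87155e+12)) m/s ≈ 4.853e+04 m/s
(b) Conservation of angular momentum (rₚvₚ = rₐvₐ) gives vₚ/vₐ = rₐ/rₚ = 2.976e+12/7.671e+11 ≈ 3.88
(c) a = (rₚ + rₐ)/2 = (7.671e+11 + 2.976e+12)/2 ≈ 1.872e+12 m
(d) From a = (rₚ + rₐ)/2 = 1.87155e+12 m and e = (rₐ − rₚ)/(rₐ + rₚ) = 0.590126, p = a(1 − e²) = 1.87155e+12 · (1 − (0.590126)²) ≈ 1.22e+12 m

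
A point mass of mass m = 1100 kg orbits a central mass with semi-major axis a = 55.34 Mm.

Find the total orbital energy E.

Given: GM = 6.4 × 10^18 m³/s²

Convert to SI: a = 55.34 Mm = 5.534e+07 m.
E = −GMm / (2a).
E = −6.4e+18 · 1100 / (2 · 5.534e+07) J ≈ -6.361e+13 J = -63.61 TJ.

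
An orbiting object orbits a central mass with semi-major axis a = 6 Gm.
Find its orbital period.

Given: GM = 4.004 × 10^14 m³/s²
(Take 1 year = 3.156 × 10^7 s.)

Convert to SI: a = 6 Gm = 6e+09 m.
Kepler's third law: T = 2π √(a³ / GM).
Substituting a = 6e+09 m and GM = 4.004e+14 m³/s²:
T = 2π √((6e+09)³ / 4.004e+14) s
T ≈ 1.459e+08 s = 4.624 years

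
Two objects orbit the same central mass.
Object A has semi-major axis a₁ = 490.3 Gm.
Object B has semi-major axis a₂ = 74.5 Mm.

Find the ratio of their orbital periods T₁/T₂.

Convert to SI: a₁ = 490.3 Gm = 4.903e+11 m; a₂ = 74.5 Mm = 7.45e+07 m.
From Kepler's third law, (T₁/T₂)² = (a₁/a₂)³, so T₁/T₂ = (a₁/a₂)^(3/2).
a₁/a₂ = 4.903e+11 / 7.45e+07 = 6581.21.
T₁/T₂ = (6581.21)^(3/2) ≈ 5.339e+05.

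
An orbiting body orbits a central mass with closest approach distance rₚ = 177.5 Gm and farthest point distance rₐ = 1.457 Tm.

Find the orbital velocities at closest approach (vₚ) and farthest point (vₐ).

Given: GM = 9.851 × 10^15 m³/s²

Convert to SI: rₚ = 177.5 Gm = 1.775e+11 m; rₐ = 1.457 Tm = 1.457e+12 m.
Use the vis-viva equation v² = GM(2/r − 1/a) with a = (rₚ + rₐ)/2 = (1.775e+11 + 1.457e+12)/2 = 8.1725e+11 m.
vₚ = √(GM · (2/rₚ − 1/a)) = √(9.851e+15 · (2/1.775e+11 − 1/8.1725e+11)) m/s ≈ 314.6 m/s = 314.6 m/s.
vₐ = √(GM · (2/rₐ − 1/a)) = √(9.851e+15 · (2/1.457e+12 − 1/8.1725e+11)) m/s ≈ 38.32 m/s = 38.32 m/s.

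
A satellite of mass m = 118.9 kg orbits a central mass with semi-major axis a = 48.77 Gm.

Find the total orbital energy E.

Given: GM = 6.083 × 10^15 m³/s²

Convert to SI: a = 48.77 Gm = 4.877e+10 m.
E = −GMm / (2a).
E = −6.083e+15 · 118.9 / (2 · 4.877e+10) J ≈ -7.415e+06 J = -7.415 MJ.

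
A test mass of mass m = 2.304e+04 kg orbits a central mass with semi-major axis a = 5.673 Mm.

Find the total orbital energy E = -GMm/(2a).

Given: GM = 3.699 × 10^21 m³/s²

Convert to SI: a = 5.673 Mm = 5.673e+06 m.
E = −GMm / (2a).
E = −3.699e+21 · 2.304e+04 / (2 · 5.673e+06) J ≈ -7.511e+18 J = -7.511 EJ.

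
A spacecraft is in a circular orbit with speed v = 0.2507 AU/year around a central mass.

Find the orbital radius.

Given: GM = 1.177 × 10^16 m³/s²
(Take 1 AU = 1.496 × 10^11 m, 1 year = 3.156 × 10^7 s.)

Convert to SI: v = 0.2507 AU/year = 1188.36 m/s.
For a circular orbit, v² = GM / r, so r = GM / v².
r = 1.177e+16 / (1188.36)² m ≈ 8.334e+09 m = 0.05571 AU.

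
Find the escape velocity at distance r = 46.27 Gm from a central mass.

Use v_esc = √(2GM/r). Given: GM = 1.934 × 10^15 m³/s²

Convert to SI: r = 46.27 Gm = 4.627e+10 m.
Escape velocity comes from setting total energy to zero: ½v² − GM/r = 0 ⇒ v_esc = √(2GM / r).
v_esc = √(2 · 1.934e+15 / 4.627e+10) m/s ≈ 289.1 m/s = 289.1 m/s.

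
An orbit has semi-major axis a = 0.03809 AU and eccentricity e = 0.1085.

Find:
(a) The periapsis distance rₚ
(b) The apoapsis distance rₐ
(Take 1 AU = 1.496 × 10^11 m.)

Convert to SI: a = 0.03809 AU = 5.69826e+09 m.
(a) rₚ = a(1 − e) = 5.69826e+09 · (1 − 0.1085) = 5.69826e+09 · 0.8915 ≈ 5.08e+09 m = 0.03396 AU.
(b) rₐ = a(1 + e) = 5.69826e+09 · (1 + 0.1085) = 5.69826e+09 · 1.1085 ≈ 6.317e+09 m = 0.04222 AU.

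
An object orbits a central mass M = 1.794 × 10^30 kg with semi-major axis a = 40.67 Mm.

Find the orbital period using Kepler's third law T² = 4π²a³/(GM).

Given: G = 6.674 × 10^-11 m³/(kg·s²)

Convert to SI: a = 40.67 Mm = 4.067e+07 m.
GM = G · M = 6.674e-11 · 1.794e+30 = 1.19732e+20 m³/s².
Kepler's third law: T = 2π √(a³ / GM).
Substituting a = 4.067e+07 m and GM = 1.19732e+20 m³/s²:
T = 2π √((4.067e+07)³ / 1.19732e+20) s
T ≈ 148.9 s = 2.482 minutes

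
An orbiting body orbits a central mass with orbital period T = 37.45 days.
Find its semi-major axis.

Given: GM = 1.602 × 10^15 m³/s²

Convert to SI: T = 37.45 days = 3.23568e+06 s.
Invert Kepler's third law: a = (GM · T² / (4π²))^(1/3).
Substituting T = 3.23568e+06 s and GM = 1.602e+15 m³/s²:
a = (1.602e+15 · (3.23568e+06)² / (4π²))^(1/3) m
a ≈ 7.518e+08 m = 7.518 × 10^8 m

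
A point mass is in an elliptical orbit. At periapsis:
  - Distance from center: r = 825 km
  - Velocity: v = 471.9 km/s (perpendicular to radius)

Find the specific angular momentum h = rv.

Convert to SI: r = 825 km = 825000 m; v = 471.9 km/s = 471900 m/s.
With v perpendicular to r, h = r · v.
h = 825000 · 471900 m²/s ≈ 3.893e+11 m²/s.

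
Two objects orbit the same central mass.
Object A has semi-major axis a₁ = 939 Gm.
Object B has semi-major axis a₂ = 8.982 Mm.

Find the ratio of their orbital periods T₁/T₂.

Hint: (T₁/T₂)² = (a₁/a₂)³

Convert to SI: a₁ = 939 Gm = 9.39e+11 m; a₂ = 8.982 Mm = 8.982e+06 m.
From Kepler's third law, (T₁/T₂)² = (a₁/a₂)³, so T₁/T₂ = (a₁/a₂)^(3/2).
a₁/a₂ = 9.39e+11 / 8.982e+06 = 104542.
T₁/T₂ = (104542)^(3/2) ≈ 3.38e+07.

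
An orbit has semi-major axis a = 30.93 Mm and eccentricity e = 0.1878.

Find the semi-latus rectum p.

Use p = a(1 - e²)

Convert to SI: a = 30.93 Mm = 3.093e+07 m.
p = a (1 − e²).
p = 3.093e+07 · (1 − (0.1878)²) = 3.093e+07 · 0.964731 ≈ 2.984e+07 m = 29.84 Mm.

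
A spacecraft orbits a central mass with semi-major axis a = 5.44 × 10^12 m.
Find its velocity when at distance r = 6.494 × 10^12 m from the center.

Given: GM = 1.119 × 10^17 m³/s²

Vis-viva: v = √(GM · (2/r − 1/a)).
2/r − 1/a = 2/6.494e+12 − 1/5.44e+12 = 1.24153e-13 m⁻¹.
v = √(1.119e+17 · 1.24153e-13) m/s ≈ 117.9 m/s = 117.9 m/s.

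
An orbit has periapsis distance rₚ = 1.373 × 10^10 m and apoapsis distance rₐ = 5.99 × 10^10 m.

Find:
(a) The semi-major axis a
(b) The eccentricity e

(a) a = (rₚ + rₐ) / 2 = (1.373e+10 + 5.99e+10) / 2 ≈ 3.682e+10 m = 3.682 × 10^10 m.
(b) e = (rₐ − rₚ) / (rₐ + rₚ) = (5.99e+10 − 1.373e+10) / (5.99e+10 + 1.373e+10) ≈ 0.6271.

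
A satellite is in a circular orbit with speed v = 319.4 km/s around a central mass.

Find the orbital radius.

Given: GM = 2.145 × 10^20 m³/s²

Convert to SI: v = 319.4 km/s = 319400 m/s.
For a circular orbit, v² = GM / r, so r = GM / v².
r = 2.145e+20 / (319400)² m ≈ 2.103e+09 m = 2.103 Gm.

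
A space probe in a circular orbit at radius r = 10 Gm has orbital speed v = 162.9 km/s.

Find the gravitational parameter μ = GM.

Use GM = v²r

Convert to SI: r = 10 Gm = 1e+10 m; v = 162.9 km/s = 162900 m/s.
For a circular orbit v² = GM/r, so GM = v² · r.
GM = (162900)² · 1e+10 m³/s² ≈ 2.654e+20 m³/s² = 2.654 × 10^20 m³/s².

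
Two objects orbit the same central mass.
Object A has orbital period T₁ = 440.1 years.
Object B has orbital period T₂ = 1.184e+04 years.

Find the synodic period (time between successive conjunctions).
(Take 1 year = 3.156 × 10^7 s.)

Convert to SI: T₁ = 440.1 years = 1.38896e+10 s; T₂ = 1.184e+04 years = 3.7367e+11 s.
T_syn = |T₁ · T₂ / (T₁ − T₂)|.
T_syn = |1.38896e+10 · 3.7367e+11 / (1.38896e+10 − 3.7367e+11)| s ≈ 1.443e+10 s = 457.1 years.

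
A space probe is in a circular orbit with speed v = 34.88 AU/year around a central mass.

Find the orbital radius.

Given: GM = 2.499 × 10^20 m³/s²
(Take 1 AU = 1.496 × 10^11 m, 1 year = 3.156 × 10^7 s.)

Convert to SI: v = 34.88 AU/year = 165337 m/s.
For a circular orbit, v² = GM / r, so r = GM / v².
r = 2.499e+20 / (165337)² m ≈ 9.142e+09 m = 0.06111 AU.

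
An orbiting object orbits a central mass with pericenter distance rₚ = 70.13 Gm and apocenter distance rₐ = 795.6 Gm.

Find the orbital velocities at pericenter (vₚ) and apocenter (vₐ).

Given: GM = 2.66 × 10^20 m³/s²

Convert to SI: rₚ = 70.13 Gm = 7.013e+10 m; rₐ = 795.6 Gm = 7.956e+11 m.
Use the vis-viva equation v² = GM(2/r − 1/a) with a = (rₚ + rₐ)/2 = (7.013e+10 + 7.956e+11)/2 = 4.32865e+11 m.
vₚ = √(GM · (2/rₚ − 1/a)) = √(2.66e+20 · (2/7.013e+10 − 1/4.32865e+11)) m/s ≈ 8.349e+04 m/s = 83.49 km/s.
vₐ = √(GM · (2/rₐ − 1/a)) = √(2.66e+20 · (2/7.956e+11 − 1/4.32865e+11)) m/s ≈ 7360 m/s = 7.36 km/s.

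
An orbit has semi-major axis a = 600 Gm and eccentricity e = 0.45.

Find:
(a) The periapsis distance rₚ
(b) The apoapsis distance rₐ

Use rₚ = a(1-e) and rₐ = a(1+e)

Convert to SI: a = 600 Gm = 6e+11 m.
(a) rₚ = a(1 − e) = 6e+11 · (1 − 0.45) = 6e+11 · 0.55 ≈ 3.3e+11 m = 330 Gm.
(b) rₐ = a(1 + e) = 6e+11 · (1 + 0.45) = 6e+11 · 1.45 ≈ 8.7e+11 m = 870 Gm.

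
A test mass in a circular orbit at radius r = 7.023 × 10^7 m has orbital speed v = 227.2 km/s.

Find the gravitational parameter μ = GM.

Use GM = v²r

Convert to SI: v = 227.2 km/s = 227200 m/s.
For a circular orbit v² = GM/r, so GM = v² · r.
GM = (227200)² · 7.023e+07 m³/s² ≈ 3.625e+18 m³/s² = 3.625 × 10^18 m³/s².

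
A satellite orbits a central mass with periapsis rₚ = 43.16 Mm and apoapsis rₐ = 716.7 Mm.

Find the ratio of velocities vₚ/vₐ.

Convert to SI: rₚ = 43.16 Mm = 4.316e+07 m; rₐ = 716.7 Mm = 7.167e+08 m.
Conservation of angular momentum gives rₚvₚ = rₐvₐ, so vₚ/vₐ = rₐ/rₚ.
vₚ/vₐ = 7.167e+08 / 4.316e+07 ≈ 16.61.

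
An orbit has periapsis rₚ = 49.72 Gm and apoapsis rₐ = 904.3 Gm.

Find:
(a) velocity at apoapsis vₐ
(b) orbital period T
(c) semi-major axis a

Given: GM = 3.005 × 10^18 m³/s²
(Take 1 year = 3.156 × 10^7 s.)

Convert to SI: rₚ = 49.72 Gm = 4.972e+10 m; rₐ = 904.3 Gm = 9.043e+11 m.
(a) With a = (rₚ + rₐ)/2 = 4.7701e+11 m, vₐ = √(GM (2/rₐ − 1/a)) = √(3.005e+18 · (2/9.043e+11 − 1/4.7701e+11)) m/s ≈ 588.5 m/s
(b) With a = (rₚ + rₐ)/2 = 4.7701e+11 m, T = 2π √(a³/GM) = 2π √((4.7701e+11)³/3.005e+18) s ≈ 1.194e+09 s
(c) a = (rₚ + rₐ)/2 = (4.972e+10 + 9.043e+11)/2 ≈ 4.77e+11 m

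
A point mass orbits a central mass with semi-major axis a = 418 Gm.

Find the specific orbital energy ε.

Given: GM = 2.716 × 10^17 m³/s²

Convert to SI: a = 418 Gm = 4.18e+11 m.
ε = −GM / (2a).
ε = −2.716e+17 / (2 · 4.18e+11) J/kg ≈ -3.249e+05 J/kg = -324.9 kJ/kg.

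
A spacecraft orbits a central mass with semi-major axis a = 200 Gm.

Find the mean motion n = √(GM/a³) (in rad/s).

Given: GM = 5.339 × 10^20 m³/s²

Convert to SI: a = 200 Gm = 2e+11 m.
n = √(GM / a³).
n = √(5.339e+20 / (2e+11)³) rad/s ≈ 2.583e-07 rad/s.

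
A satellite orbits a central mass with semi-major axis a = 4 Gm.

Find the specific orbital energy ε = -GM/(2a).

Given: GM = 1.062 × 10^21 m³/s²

Convert to SI: a = 4 Gm = 4e+09 m.
ε = −GM / (2a).
ε = −1.062e+21 / (2 · 4e+09) J/kg ≈ -1.328e+11 J/kg = -132.8 GJ/kg.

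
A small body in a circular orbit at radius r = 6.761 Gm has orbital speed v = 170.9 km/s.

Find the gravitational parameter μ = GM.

Convert to SI: r = 6.761 Gm = 6.761e+09 m; v = 170.9 km/s = 170900 m/s.
For a circular orbit v² = GM/r, so GM = v² · r.
GM = (170900)² · 6.761e+09 m³/s² ≈ 1.975e+20 m³/s² = 1.975 × 10^20 m³/s².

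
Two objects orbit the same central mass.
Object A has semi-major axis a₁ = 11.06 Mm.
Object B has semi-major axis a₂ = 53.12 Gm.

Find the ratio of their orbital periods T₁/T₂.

Convert to SI: a₁ = 11.06 Mm = 1.106e+07 m; a₂ = 53.12 Gm = 5.312e+10 m.
From Kepler's third law, (T₁/T₂)² = (a₁/a₂)³, so T₁/T₂ = (a₁/a₂)^(3/2).
a₁/a₂ = 1.106e+07 / 5.312e+10 = 0.000208208.
T₁/T₂ = (0.000208208)^(3/2) ≈ 3.004e-06.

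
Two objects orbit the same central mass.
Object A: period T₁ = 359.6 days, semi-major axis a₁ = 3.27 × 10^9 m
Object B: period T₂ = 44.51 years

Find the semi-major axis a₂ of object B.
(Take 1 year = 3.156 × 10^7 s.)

Convert to SI: T₁ = 359.6 days = 3.10694e+07 s; T₂ = 44.51 years = 1.40474e+09 s.
Kepler's third law: (T₁/T₂)² = (a₁/a₂)³ ⇒ a₂ = a₁ · (T₂/T₁)^(2/3).
T₂/T₁ = 1.40474e+09 / 3.10694e+07 = 45.2128.
a₂ = 3.27e+09 · (45.2128)^(2/3) m ≈ 4.15e+10 m = 4.15 × 10^10 m.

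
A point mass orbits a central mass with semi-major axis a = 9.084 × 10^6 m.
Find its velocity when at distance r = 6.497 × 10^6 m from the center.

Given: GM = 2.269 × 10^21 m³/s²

Vis-viva: v = √(GM · (2/r − 1/a)).
2/r − 1/a = 2/6.497e+06 − 1/9.084e+06 = 1.97751e-07 m⁻¹.
v = √(2.269e+21 · 1.97751e-07) m/s ≈ 2.118e+07 m/s = 2.118e+04 km/s.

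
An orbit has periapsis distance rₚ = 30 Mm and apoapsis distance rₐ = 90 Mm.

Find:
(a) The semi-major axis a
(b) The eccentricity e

Convert to SI: rₚ = 30 Mm = 3e+07 m; rₐ = 90 Mm = 9e+07 m.
(a) a = (rₚ + rₐ) / 2 = (3e+07 + 9e+07) / 2 ≈ 6e+07 m = 60 Mm.
(b) e = (rₐ − rₚ) / (rₐ + rₚ) = (9e+07 − 3e+07) / (9e+07 + 3e+07) ≈ 0.5.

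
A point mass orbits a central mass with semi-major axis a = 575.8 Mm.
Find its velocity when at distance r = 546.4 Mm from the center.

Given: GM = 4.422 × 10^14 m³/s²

Convert to SI: a = 575.8 Mm = 5.758e+08 m; r = 546.4 Mm = 5.464e+08 m.
Vis-viva: v = √(GM · (2/r − 1/a)).
2/r − 1/a = 2/5.464e+08 − 1/5.758e+08 = 1.92361e-09 m⁻¹.
v = √(4.422e+14 · 1.92361e-09) m/s ≈ 922.3 m/s = 922.3 m/s.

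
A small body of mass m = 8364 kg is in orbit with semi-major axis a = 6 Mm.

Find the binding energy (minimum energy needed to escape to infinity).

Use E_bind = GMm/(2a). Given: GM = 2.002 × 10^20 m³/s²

Convert to SI: a = 6 Mm = 6e+06 m.
Total orbital energy is E = −GMm/(2a); binding energy is E_bind = −E = GMm/(2a).
E_bind = 2.002e+20 · 8364 / (2 · 6e+06) J ≈ 1.395e+17 J = 139.5 PJ.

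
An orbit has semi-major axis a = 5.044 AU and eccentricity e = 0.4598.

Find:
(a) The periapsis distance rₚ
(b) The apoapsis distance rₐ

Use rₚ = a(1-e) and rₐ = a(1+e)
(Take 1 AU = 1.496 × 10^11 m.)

Convert to SI: a = 5.044 AU = 7.54582e+11 m.
(a) rₚ = a(1 − e) = 7.54582e+11 · (1 − 0.4598) = 7.54582e+11 · 0.5402 ≈ 4.076e+11 m = 2.725 AU.
(b) rₐ = a(1 + e) = 7.54582e+11 · (1 + 0.4598) = 7.54582e+11 · 1.4598 ≈ 1.102e+12 m = 7.363 AU.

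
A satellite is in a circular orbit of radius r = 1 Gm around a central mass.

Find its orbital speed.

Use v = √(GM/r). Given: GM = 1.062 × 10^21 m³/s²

Convert to SI: r = 1 Gm = 1e+09 m.
For a circular orbit, gravity supplies the centripetal force, so v = √(GM / r).
v = √(1.062e+21 / 1e+09) m/s ≈ 1.031e+06 m/s = 1031 km/s.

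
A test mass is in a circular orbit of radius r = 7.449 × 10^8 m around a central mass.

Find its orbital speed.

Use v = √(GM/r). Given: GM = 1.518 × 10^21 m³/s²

For a circular orbit, gravity supplies the centripetal force, so v = √(GM / r).
v = √(1.518e+21 / 7.449e+08) m/s ≈ 1.428e+06 m/s = 1428 km/s.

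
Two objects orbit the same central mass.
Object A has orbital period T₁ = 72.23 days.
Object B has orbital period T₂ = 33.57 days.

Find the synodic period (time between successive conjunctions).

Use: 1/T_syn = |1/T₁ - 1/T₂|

Convert to SI: T₁ = 72.23 days = 6.24067e+06 s; T₂ = 33.57 days = 2.90045e+06 s.
T_syn = |T₁ · T₂ / (T₁ − T₂)|.
T_syn = |6.24067e+06 · 2.90045e+06 / (6.24067e+06 − 2.90045e+06)| s ≈ 5.419e+06 s = 62.72 days.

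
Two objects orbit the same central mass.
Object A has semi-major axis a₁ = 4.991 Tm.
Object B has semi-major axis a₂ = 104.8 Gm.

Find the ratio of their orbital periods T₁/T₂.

Convert to SI: a₁ = 4.991 Tm = 4.991e+12 m; a₂ = 104.8 Gm = 1.048e+11 m.
From Kepler's third law, (T₁/T₂)² = (a₁/a₂)³, so T₁/T₂ = (a₁/a₂)^(3/2).
a₁/a₂ = 4.991e+12 / 1.048e+11 = 47.624.
T₁/T₂ = (47.624)^(3/2) ≈ 328.7.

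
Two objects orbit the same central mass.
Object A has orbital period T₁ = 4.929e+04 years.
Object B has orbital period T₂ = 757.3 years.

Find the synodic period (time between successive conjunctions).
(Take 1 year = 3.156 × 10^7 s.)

Convert to SI: T₁ = 4.929e+04 years = 1.55559e+12 s; T₂ = 757.3 years = 2.39004e+10 s.
T_syn = |T₁ · T₂ / (T₁ − T₂)|.
T_syn = |1.55559e+12 · 2.39004e+10 / (1.55559e+12 − 2.39004e+10)| s ≈ 2.427e+10 s = 769.1 years.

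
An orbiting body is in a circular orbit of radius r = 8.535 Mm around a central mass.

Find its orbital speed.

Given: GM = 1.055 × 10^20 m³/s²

Convert to SI: r = 8.535 Mm = 8.535e+06 m.
For a circular orbit, gravity supplies the centripetal force, so v = √(GM / r).
v = √(1.055e+20 / 8.535e+06) m/s ≈ 3.516e+06 m/s = 3516 km/s.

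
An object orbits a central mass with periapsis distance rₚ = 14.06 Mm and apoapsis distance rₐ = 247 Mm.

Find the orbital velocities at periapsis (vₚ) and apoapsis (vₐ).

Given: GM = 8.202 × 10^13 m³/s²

Convert to SI: rₚ = 14.06 Mm = 1.406e+07 m; rₐ = 247 Mm = 2.47e+08 m.
Use the vis-viva equation v² = GM(2/r − 1/a) with a = (rₚ + rₐ)/2 = (1.406e+07 + 2.47e+08)/2 = 1.3053e+08 m.
vₚ = √(GM · (2/rₚ − 1/a)) = √(8.202e+13 · (2/1.406e+07 − 1/1.3053e+08)) m/s ≈ 3322 m/s = 3.322 km/s.
vₐ = √(GM · (2/rₐ − 1/a)) = √(8.202e+13 · (2/2.47e+08 − 1/1.3053e+08)) m/s ≈ 189.1 m/s = 189.1 m/s.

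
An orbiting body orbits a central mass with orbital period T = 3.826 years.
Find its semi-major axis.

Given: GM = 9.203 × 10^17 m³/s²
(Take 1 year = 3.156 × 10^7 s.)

Convert to SI: T = 3.826 years = 1.20749e+08 s.
Invert Kepler's third law: a = (GM · T² / (4π²))^(1/3).
Substituting T = 1.20749e+08 s and GM = 9.203e+17 m³/s²:
a = (9.203e+17 · (1.20749e+08)² / (4π²))^(1/3) m
a ≈ 6.979e+10 m = 6.979 × 10^10 m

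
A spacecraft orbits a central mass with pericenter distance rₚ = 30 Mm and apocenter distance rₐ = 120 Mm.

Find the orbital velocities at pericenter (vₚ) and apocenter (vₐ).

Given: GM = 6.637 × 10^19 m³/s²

Convert to SI: rₚ = 30 Mm = 3e+07 m; rₐ = 120 Mm = 1.2e+08 m.
Use the vis-viva equation v² = GM(2/r − 1/a) with a = (rₚ + rₐ)/2 = (3e+07 + 1.2e+08)/2 = 7.5e+07 m.
vₚ = √(GM · (2/rₚ − 1/a)) = √(6.637e+19 · (2/3e+07 − 1/7.5e+07)) m/s ≈ 1.881e+06 m/s = 1881 km/s.
vₐ = √(GM · (2/rₐ − 1/a)) = √(6.637e+19 · (2/1.2e+08 − 1/7.5e+07)) m/s ≈ 4.704e+05 m/s = 470.4 km/s.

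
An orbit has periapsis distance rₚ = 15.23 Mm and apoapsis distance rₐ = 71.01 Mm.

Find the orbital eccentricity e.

Convert to SI: rₚ = 15.23 Mm = 1.523e+07 m; rₐ = 71.01 Mm = 7.101e+07 m.
e = (rₐ − rₚ) / (rₐ + rₚ).
e = (7.101e+07 − 1.523e+07) / (7.101e+07 + 1.523e+07) = 5.578e+07 / 8.624e+07 ≈ 0.6468.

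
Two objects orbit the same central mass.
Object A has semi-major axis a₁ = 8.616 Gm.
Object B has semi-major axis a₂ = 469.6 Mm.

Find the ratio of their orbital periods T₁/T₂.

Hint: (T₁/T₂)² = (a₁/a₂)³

Convert to SI: a₁ = 8.616 Gm = 8.616e+09 m; a₂ = 469.6 Mm = 4.696e+08 m.
From Kepler's third law, (T₁/T₂)² = (a₁/a₂)³, so T₁/T₂ = (a₁/a₂)^(3/2).
a₁/a₂ = 8.616e+09 / 4.696e+08 = 18.3475.
T₁/T₂ = (18.3475)^(3/2) ≈ 78.59.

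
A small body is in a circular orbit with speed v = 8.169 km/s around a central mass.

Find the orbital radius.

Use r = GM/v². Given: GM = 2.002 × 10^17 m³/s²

Convert to SI: v = 8.169 km/s = 8169 m/s.
For a circular orbit, v² = GM / r, so r = GM / v².
r = 2.002e+17 / (8169)² m ≈ 3e+09 m = 3 Gm.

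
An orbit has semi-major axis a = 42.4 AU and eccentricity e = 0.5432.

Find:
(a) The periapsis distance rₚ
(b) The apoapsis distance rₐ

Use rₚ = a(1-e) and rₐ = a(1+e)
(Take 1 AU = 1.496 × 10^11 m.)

Convert to SI: a = 42.4 AU = 6.34304e+12 m.
(a) rₚ = a(1 − e) = 6.34304e+12 · (1 − 0.5432) = 6.34304e+12 · 0.4568 ≈ 2.898e+12 m = 19.37 AU.
(b) rₐ = a(1 + e) = 6.34304e+12 · (1 + 0.5432) = 6.34304e+12 · 1.5432 ≈ 9.789e+12 m = 65.43 AU.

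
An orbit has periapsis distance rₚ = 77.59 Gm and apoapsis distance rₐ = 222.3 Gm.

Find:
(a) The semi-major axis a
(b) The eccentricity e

Convert to SI: rₚ = 77.59 Gm = 7.759e+10 m; rₐ = 222.3 Gm = 2.223e+11 m.
(a) a = (rₚ + rₐ) / 2 = (7.759e+10 + 2.223e+11) / 2 ≈ 1.499e+11 m = 149.9 Gm.
(b) e = (rₐ − rₚ) / (rₐ + rₚ) = (2.223e+11 − 7.759e+10) / (2.223e+11 + 7.759e+10) ≈ 0.4825.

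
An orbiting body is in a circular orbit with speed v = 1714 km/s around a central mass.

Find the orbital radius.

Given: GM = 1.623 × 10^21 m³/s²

Convert to SI: v = 1714 km/s = 1.714e+06 m/s.
For a circular orbit, v² = GM / r, so r = GM / v².
r = 1.623e+21 / (1.714e+06)² m ≈ 5.525e+08 m = 552.5 Mm.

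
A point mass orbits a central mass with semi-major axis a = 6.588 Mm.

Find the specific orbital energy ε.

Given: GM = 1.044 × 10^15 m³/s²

Convert to SI: a = 6.588 Mm = 6.588e+06 m.
ε = −GM / (2a).
ε = −1.044e+15 / (2 · 6.588e+06) J/kg ≈ -7.923e+07 J/kg = -79.23 MJ/kg.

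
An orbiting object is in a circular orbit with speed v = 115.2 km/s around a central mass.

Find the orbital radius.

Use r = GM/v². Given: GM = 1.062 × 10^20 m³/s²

Convert to SI: v = 115.2 km/s = 115200 m/s.
For a circular orbit, v² = GM / r, so r = GM / v².
r = 1.062e+20 / (115200)² m ≈ 8.002e+09 m = 8.002 Gm.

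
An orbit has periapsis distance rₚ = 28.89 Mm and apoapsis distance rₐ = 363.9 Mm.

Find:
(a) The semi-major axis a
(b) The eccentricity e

Convert to SI: rₚ = 28.89 Mm = 2.889e+07 m; rₐ = 363.9 Mm = 3.639e+08 m.
(a) a = (rₚ + rₐ) / 2 = (2.889e+07 + 3.639e+08) / 2 ≈ 1.964e+08 m = 196.4 Mm.
(b) e = (rₐ − rₚ) / (rₐ + rₚ) = (3.639e+08 − 2.889e+07) / (3.639e+08 + 2.889e+07) ≈ 0.8529.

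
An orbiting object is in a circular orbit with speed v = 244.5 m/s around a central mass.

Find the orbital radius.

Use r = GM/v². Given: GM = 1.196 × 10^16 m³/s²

For a circular orbit, v² = GM / r, so r = GM / v².
r = 1.196e+16 / (244.5)² m ≈ 2.001e+11 m = 200.1 Gm.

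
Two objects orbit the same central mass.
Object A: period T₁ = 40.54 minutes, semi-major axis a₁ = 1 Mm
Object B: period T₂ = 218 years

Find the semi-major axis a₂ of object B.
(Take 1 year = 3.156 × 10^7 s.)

Convert to SI: T₁ = 40.54 minutes = 2432.4 s; a₁ = 1 Mm = 1e+06 m; T₂ = 218 years = 6.88008e+09 s.
Kepler's third law: (T₁/T₂)² = (a₁/a₂)³ ⇒ a₂ = a₁ · (T₂/T₁)^(2/3).
T₂/T₁ = 6.88008e+09 / 2432.4 = 2.82852e+06.
a₂ = 1e+06 · (2.82852e+06)^(2/3) m ≈ 2e+10 m = 20 Gm.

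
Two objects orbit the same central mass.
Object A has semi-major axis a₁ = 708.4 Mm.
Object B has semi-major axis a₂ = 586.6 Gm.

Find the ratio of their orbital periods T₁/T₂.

Convert to SI: a₁ = 708.4 Mm = 7.084e+08 m; a₂ = 586.6 Gm = 5.866e+11 m.
From Kepler's third law, (T₁/T₂)² = (a₁/a₂)³, so T₁/T₂ = (a₁/a₂)^(3/2).
a₁/a₂ = 7.084e+08 / 5.866e+11 = 0.00120764.
T₁/T₂ = (0.00120764)^(3/2) ≈ 4.197e-05.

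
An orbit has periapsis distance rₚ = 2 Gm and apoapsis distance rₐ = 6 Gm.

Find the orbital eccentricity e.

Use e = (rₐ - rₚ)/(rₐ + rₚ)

Convert to SI: rₚ = 2 Gm = 2e+09 m; rₐ = 6 Gm = 6e+09 m.
e = (rₐ − rₚ) / (rₐ + rₚ).
e = (6e+09 − 2e+09) / (6e+09 + 2e+09) = 4e+09 / 8e+09 ≈ 0.5.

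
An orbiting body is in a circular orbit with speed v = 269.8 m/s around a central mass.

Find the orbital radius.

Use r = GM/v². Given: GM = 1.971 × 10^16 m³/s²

For a circular orbit, v² = GM / r, so r = GM / v².
r = 1.971e+16 / (269.8)² m ≈ 2.708e+11 m = 270.8 Gm.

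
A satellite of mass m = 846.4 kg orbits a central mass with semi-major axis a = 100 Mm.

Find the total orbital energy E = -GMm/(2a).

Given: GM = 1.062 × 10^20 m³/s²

Convert to SI: a = 100 Mm = 1e+08 m.
E = −GMm / (2a).
E = −1.062e+20 · 846.4 / (2 · 1e+08) J ≈ -4.494e+14 J = -449.4 TJ.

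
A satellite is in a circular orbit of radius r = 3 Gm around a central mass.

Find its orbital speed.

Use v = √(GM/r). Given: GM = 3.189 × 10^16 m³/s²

Convert to SI: r = 3 Gm = 3e+09 m.
For a circular orbit, gravity supplies the centripetal force, so v = √(GM / r).
v = √(3.189e+16 / 3e+09) m/s ≈ 3260 m/s = 3.26 km/s.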